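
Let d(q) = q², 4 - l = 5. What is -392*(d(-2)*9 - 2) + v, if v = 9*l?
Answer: -13337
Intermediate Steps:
l = -1 (l = 4 - 1*5 = 4 - 5 = -1)
v = -9 (v = 9*(-1) = -9)
-392*(d(-2)*9 - 2) + v = -392*((-2)²*9 - 2) - 9 = -392*(4*9 - 2) - 9 = -392*(36 - 2) - 9 = -392*34 - 9 = -13328 - 9 = -13337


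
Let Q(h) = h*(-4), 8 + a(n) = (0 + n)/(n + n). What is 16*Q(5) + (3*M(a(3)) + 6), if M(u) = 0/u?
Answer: -314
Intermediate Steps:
a(n) = -15/2 (a(n) = -8 + (0 + n)/(n + n) = -8 + n/((2*n)) = -8 + n*(1/(2*n)) = -8 + ½ = -15/2)
Q(h) = -4*h
M(u) = 0
16*Q(5) + (3*M(a(3)) + 6) = 16*(-4*5) + (3*0 + 6) = 16*(-20) + (0 + 6) = -320 + 6 = -314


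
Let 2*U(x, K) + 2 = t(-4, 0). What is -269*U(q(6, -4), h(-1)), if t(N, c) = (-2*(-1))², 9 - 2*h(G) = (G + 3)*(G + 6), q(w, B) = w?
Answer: -269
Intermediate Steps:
h(G) = 9/2 - (3 + G)*(6 + G)/2 (h(G) = 9/2 - (G + 3)*(G + 6)/2 = 9/2 - (3 + G)*(6 + G)/2)
t(N, c) = 4 (t(N, c) = 2² = 4)
U(x, K) = 1 (U(x, K) = -1 + (½)*4 = -1 + 2 = 1)
-269*U(q(6, -4), h(-1)) = -269*1 = -269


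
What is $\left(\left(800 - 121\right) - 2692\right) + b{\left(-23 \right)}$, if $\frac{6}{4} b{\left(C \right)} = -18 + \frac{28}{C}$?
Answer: $- \frac{139781}{69} \approx -2025.8$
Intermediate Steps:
$b{\left(C \right)} = -12 + \frac{56}{3 C}$ ($b{\left(C \right)} = \frac{2 \left(-18 + \frac{28}{C}\right)}{3} = -12 + \frac{56}{3 C}$)
$\left(\left(800 - 121\right) - 2692\right) + b{\left(-23 \right)} = \left(\left(800 - 121\right) - 2692\right) - \left(12 - \frac{56}{3 \left(-23\right)}\right) = \left(\left(800 - 121\right) - 2692\right) + \left(-12 + \frac{56}{3} \left(- \frac{1}{23}\right)\right) = \left(679 - 2692\right) - \frac{884}{69} = -2013 - \frac{884}{69} = - \frac{139781}{69}$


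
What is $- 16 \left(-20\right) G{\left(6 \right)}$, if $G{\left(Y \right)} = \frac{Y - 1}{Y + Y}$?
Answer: $\frac{400}{3} \approx 133.33$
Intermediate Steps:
$G{\left(Y \right)} = \frac{-1 + Y}{2 Y}$
$- 16 \left(-20\right) G{\left(6 \right)} = - 16 \left(-20\right) \frac{-1 + 6}{2 \cdot 6} = - \left(-320\right) \frac{1}{2} \cdot \frac{1}{6} \cdot 5 = - \frac{\left(-320\right) 5}{12} = \left(-1\right) \left(- \frac{400}{3}\right) = \frac{400}{3}$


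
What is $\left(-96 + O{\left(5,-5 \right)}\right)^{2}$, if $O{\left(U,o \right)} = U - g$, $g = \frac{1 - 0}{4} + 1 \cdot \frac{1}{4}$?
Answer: $\frac{33489}{4} \approx 8372.3$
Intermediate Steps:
$g = \frac{1}{2}$ ($g = \left(1 + 0\right) \frac{1}{4} + 1 \cdot \frac{1}{4} = 1 \cdot \frac{1}{4} + \frac{1}{4} = \frac{1}{4} + \frac{1}{4} = \frac{1}{2} \approx 0.5$)
$O{\left(U,o \right)} = - \frac{1}{2} + U$ ($O{\left(U,o \right)} = U - \frac{1}{2} = - \frac{1}{2} + U$)
$\left(-96 + O{\left(5,-5 \right)}\right)^{2} = \left(-96 + \left(- \frac{1}{2} + 5\right)\right)^{2} = \left(-96 + \frac{9}{2}\right)^{2} = \left(- \frac{183}{2}\right)^{2} = \frac{33489}{4}$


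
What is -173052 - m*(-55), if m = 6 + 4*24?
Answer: -167442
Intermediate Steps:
m = 102 (m = 6 + 96 = 102)
-173052 - m*(-55) = -173052 - 102*(-55) = -173052 - 1*(-5610) = -173052 + 5610 = -167442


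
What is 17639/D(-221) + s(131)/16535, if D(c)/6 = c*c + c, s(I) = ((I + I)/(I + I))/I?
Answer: 7641573007/126378063240 ≈ 0.060466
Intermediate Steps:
s(I) = 1/I (s(I) = ((2*I)/((2*I)))/I = ((2*I)*(1/(2*I)))/I = 1/I)
D(c) = 6*c + 6*c² (D(c) = 6*(c*c + c) = 6*(c² + c) = 6*(c + c²) = 6*c + 6*c²)
17639/D(-221) + s(131)/16535 = 17639/((6*(-221)*(1 - 221))) + 1/(131*16535) = 17639/((6*(-221)*(-220))) + (1/131)*(1/16535) = 17639/291720 + 1/2166085 = 7641573007/126378063240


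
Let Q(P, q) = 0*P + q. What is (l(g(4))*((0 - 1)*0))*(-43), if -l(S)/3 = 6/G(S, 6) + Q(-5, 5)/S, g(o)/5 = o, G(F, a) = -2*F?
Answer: 0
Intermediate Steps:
Q(P, q) = q (Q(P, q) = 0 + q = q)
g(o) = 5*o
l(S) = -6/S (l(S) = -3*(6/((-2*S)) + 5/S) = -3*(6*(-1/(2*S)) + 5/S) = -3*(-3/S + 5/S) = -6/S)
(l(g(4))*((0 - 1)*0))*(-43) = ((-6/(5*4))*((0 - 1)*0))*(-43) = ((-6/20)*(-1*0))*(-43) = (-6*1/20*0)*(-43) = -3/10*0*(-43) = 0*(-43) = 0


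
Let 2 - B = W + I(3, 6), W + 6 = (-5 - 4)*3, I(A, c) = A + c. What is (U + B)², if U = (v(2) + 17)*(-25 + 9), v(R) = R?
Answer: 77284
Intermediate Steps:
W = -33 (W = -6 + (-5 - 4)*3 = -6 - 9*3 = -6 - 27 = -33)
U = -304 (U = (2 + 17)*(-25 + 9) = 19*(-16) = -304)
B = 26 (B = 2 - (-33 + (3 + 6)) = 2 - (-33 + 9) = 2 - 1*(-24) = 2 + 24 = 26)
(U + B)² = (-304 + 26)² = (-278)² = 77284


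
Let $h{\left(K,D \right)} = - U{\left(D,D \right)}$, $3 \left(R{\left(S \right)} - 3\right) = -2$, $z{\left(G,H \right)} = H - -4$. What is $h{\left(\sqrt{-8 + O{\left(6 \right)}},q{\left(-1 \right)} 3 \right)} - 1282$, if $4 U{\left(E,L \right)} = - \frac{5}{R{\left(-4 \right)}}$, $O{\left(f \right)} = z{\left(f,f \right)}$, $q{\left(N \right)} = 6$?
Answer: $- \frac{35881}{28} \approx -1281.5$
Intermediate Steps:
$z{\left(G,H \right)} = 4 + H$ ($z{\left(G,H \right)} = H + 4 = 4 + H$)
$R{\left(S \right)} = \frac{7}{3}$ ($R{\left(S \right)} = 3 + \frac{1}{3} \left(-2\right) = 3 - \frac{2}{3} = \frac{7}{3}$)
$O{\left(f \right)} = 4 + f$
$U{\left(E,L \right)} = - \frac{15}{28}$ ($U{\left(E,L \right)} = \frac{\left(-5\right) \frac{1}{\frac{7}{3}}}{4} = \frac{\left(-5\right) \frac{3}{7}}{4} = \frac{1}{4} \left(- \frac{15}{7}\right) = - \frac{15}{28}$)
$h{\left(K,D \right)} = \frac{15}{28}$ ($h{\left(K,D \right)} = \left(-1\right) \left(- \frac{15}{28}\right) = \frac{15}{28}$)
$h{\left(\sqrt{-8 + O{\left(6 \right)}},q{\left(-1 \right)} 3 \right)} - 1282 = \frac{15}{28} - 1282 = - \frac{35881}{28}$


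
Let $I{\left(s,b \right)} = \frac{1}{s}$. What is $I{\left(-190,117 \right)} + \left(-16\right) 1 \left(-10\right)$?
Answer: $\frac{30399}{190} \approx 159.99$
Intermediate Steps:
$I{\left(-190,117 \right)} + \left(-16\right) 1 \left(-10\right) = \frac{1}{-190} + \left(-16\right) 1 \left(-10\right) = - \frac{1}{190} - -160 = - \frac{1}{190} + 160 = \frac{30399}{190}$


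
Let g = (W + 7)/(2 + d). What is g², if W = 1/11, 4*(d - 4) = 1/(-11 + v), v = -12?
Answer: 51494976/36735721 ≈ 1.4018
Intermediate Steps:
d = 367/92 (d = 4 + 1/(4*(-11 - 12)) = 4 + (¼)/(-23) = 4 + (¼)*(-1/23) = 4 - 1/92 = 367/92 ≈ 3.9891)
W = 1/11 (W = 1*(1/11) = 1/11 ≈ 0.090909)
g = 7176/6061 (g = (1/11 + 7)/(2 + 367/92) = 78/(11*(551/92)) = (78/11)*(92/551) = 7176/6061 ≈ 1.1840)
g² = (7176/6061)² = 51494976/36735721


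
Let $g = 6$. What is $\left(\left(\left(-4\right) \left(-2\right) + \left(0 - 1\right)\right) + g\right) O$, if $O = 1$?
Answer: $13$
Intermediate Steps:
$\left(\left(\left(-4\right) \left(-2\right) + \left(0 - 1\right)\right) + g\right) O = \left(\left(\left(-4\right) \left(-2\right) + \left(0 - 1\right)\right) + 6\right) 1 = \left(\left(8 - 1\right) + 6\right) 1 = \left(7 + 6\right) 1 = 13 \cdot 1 = 13$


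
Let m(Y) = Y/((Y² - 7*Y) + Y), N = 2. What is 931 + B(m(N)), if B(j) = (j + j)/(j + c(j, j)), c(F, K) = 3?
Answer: 10239/11 ≈ 930.82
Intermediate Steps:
m(Y) = Y/(Y² - 6*Y)
B(j) = 2*j/(3 + j) (B(j) = (j + j)/(j + 3) = (2*j)/(3 + j) = 2*j/(3 + j))
931 + B(m(N)) = 931 + 2/((-6 + 2)*(3 + 1/(-6 + 2))) = 931 + 2/(-4*(3 + 1/(-4))) = 931 + 2*(-¼)/(3 - ¼) = 931 + 2*(-¼)/(11/4) = 931 + 2*(-¼)*(4/11) = 931 - 2/11 = 10239/11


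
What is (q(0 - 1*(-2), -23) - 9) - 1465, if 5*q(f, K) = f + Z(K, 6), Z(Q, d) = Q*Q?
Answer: -6839/5 ≈ -1367.8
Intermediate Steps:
Z(Q, d) = Q²
q(f, K) = f/5 + K²/5 (q(f, K) = (f + K²)/5 = f/5 + K²/5)
(q(0 - 1*(-2), -23) - 9) - 1465 = (((0 - 1*(-2))/5 + (⅕)*(-23)²) - 9) - 1465 = (((0 + 2)/5 + (⅕)*529) - 9) - 1465 = (((⅕)*2 + 529/5) - 9) - 1465 = ((⅖ + 529/5) - 9) - 1465 = (531/5 - 9) - 1465 = 486/5 - 1465 = -6839/5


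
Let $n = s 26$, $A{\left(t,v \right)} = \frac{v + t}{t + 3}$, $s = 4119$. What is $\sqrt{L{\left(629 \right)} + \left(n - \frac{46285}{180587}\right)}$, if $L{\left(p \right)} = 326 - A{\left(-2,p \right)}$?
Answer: $\frac{9 \sqrt{42996162170962}}{180587} \approx 326.79$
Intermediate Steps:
$A{\left(t,v \right)} = \frac{t + v}{3 + t}$
$L{\left(p \right)} = 328 - p$ ($L{\left(p \right)} = 326 - \frac{-2 + p}{3 - 2} = 326 - \frac{-2 + p}{1} = 326 - 1 \left(-2 + p\right) = 326 - \left(-2 + p\right) = 328 - p$)
$n = 107094$ ($n = 4119 \cdot 26 = 107094$)
$\sqrt{L{\left(629 \right)} + \left(n - \frac{46285}{180587}\right)} = \sqrt{\left(328 - 629\right) + \left(107094 - \frac{46285}{180587}\right)} = \sqrt{-301 + \left(107094 - \frac{46285}{180587}\right)} = \sqrt{-301 + \frac{19339737893}{180587}} = \sqrt{\frac{19285381206}{180587}} = \frac{9 \sqrt{42996162170962}}{180587}$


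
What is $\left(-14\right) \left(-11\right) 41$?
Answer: $6314$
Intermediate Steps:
$\left(-14\right) \left(-11\right) 41 = 154 \cdot 41 = 6314$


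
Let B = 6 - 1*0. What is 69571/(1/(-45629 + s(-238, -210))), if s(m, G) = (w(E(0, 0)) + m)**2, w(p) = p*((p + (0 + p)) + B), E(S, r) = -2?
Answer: 899900885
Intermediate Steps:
B = 6 (B = 6 + 0 = 6)
w(p) = p*(6 + 2*p) (w(p) = p*((p + (0 + p)) + 6) = p*((p + p) + 6) = p*(2*p + 6) = p*(6 + 2*p))
s(m, G) = (-4 + m)**2 (s(m, G) = (2*(-2)*(3 - 2) + m)**2 = (2*(-2)*1 + m)**2 = (-4 + m)**2)
69571/(1/(-45629 + s(-238, -210))) = 69571/(1/(-45629 + (-4 - 238)**2)) = 69571/(1/(-45629 + (-242)**2)) = 69571/(1/(-45629 + 58564)) = 69571/(1/12935) = 69571*12935 = 899900885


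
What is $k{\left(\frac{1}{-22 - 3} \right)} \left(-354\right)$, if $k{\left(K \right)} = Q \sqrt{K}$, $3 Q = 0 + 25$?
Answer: $- 590 i \approx - 590.0 i$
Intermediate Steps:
$Q = \frac{25}{3}$ ($Q = \frac{0 + 25}{3} = \frac{1}{3} \cdot 25 = \frac{25}{3} \approx 8.3333$)
$k{\left(K \right)} = \frac{25 \sqrt{K}}{3}$
$k{\left(\frac{1}{-22 - 3} \right)} \left(-354\right) = \frac{25 \sqrt{\frac{1}{-22 - 3}}}{3} \left(-354\right) = \frac{25 \sqrt{\frac{1}{-25}}}{3} \left(-354\right) = \frac{25 \sqrt{- \frac{1}{25}}}{3} \left(-354\right) = \frac{25 \frac{i}{5}}{3} \left(-354\right) = \frac{5 i}{3} \left(-354\right) = - 590 i$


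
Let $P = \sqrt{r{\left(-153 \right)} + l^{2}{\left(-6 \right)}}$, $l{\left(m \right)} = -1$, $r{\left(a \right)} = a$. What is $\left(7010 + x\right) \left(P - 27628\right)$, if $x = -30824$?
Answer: $657933192 - 47628 i \sqrt{38} \approx 6.5793 \cdot 10^{8} - 2.936 \cdot 10^{5} i$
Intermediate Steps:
$P = 2 i \sqrt{38}$ ($P = \sqrt{-153 + \left(-1\right)^{2}} = \sqrt{-153 + 1} = \sqrt{-152} = 2 i \sqrt{38} \approx 12.329 i$)
$\left(7010 + x\right) \left(P - 27628\right) = \left(7010 - 30824\right) \left(2 i \sqrt{38} - 27628\right) = - 23814 \left(2 i \sqrt{38} - 27628\right) = - 23814 \left(-27628 + 2 i \sqrt{38}\right) = 657933192 - 47628 i \sqrt{38}$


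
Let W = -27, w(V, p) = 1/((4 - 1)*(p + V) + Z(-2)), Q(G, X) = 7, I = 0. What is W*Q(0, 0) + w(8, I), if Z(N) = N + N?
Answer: -3779/20 ≈ -188.95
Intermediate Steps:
Z(N) = 2*N
w(V, p) = 1/(-4 + 3*V + 3*p) (w(V, p) = 1/((4 - 1)*(p + V) + 2*(-2)) = 1/(3*(V + p) - 4) = 1/((3*V + 3*p) - 4) = 1/(-4 + 3*V + 3*p))
W*Q(0, 0) + w(8, I) = -27*7 + 1/(-4 + 3*8 + 3*0) = -189 + 1/(-4 + 24 + 0) = -189 + 1/20 = -3779/20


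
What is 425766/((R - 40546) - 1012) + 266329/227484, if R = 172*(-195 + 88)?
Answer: -40442666623/6820197804 ≈ -5.9298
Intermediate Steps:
R = -18404 (R = 172*(-107) = -18404)
425766/((R - 40546) - 1012) + 266329/227484 = 425766/((-18404 - 40546) - 1012) + 266329/227484 = 425766/(-58950 - 1012) + 266329*(1/227484) = 425766/(-59962) + 266329/227484 = 425766*(-1/59962) + 266329/227484 = -212883/29981 + 266329/227484 = -40442666623/6820197804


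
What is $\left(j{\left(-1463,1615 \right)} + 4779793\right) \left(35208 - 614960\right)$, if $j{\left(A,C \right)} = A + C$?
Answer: $-2771182673640$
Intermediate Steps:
$\left(j{\left(-1463,1615 \right)} + 4779793\right) \left(35208 - 614960\right) = \left(\left(-1463 + 1615\right) + 4779793\right) \left(35208 - 614960\right) = \left(152 + 4779793\right) \left(-579752\right) = 4779945 \left(-579752\right) = -2771182673640$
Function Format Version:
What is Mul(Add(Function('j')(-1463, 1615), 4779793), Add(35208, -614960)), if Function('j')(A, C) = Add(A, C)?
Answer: -2771182673640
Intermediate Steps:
Mul(Add(Function('j')(-1463, 1615), 4779793), Add(35208, -614960)) = Mul(Add(Add(-1463, 1615), 4779793), Add(35208, -614960)) = Mul(Add(152, 4779793), -579752) = Mul(4779945, -579752) = -2771182673640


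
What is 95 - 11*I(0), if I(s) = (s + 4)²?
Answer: -81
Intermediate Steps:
I(s) = (4 + s)²
95 - 11*I(0) = 95 - 11*(4 + 0)² = 95 - 11*4² = 95 - 11*16 = 95 - 176 = -81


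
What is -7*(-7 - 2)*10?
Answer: 630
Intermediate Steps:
-7*(-7 - 2)*10 = -7*(-9)*10 = 63*10 = 630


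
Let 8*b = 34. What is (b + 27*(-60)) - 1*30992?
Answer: -130431/4 ≈ -32608.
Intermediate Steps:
b = 17/4 (b = (1/8)*34 = 17/4 ≈ 4.2500)
(b + 27*(-60)) - 1*30992 = (17/4 + 27*(-60)) - 1*30992 = (17/4 - 1620) - 30992 = -6463/4 - 30992 = -130431/4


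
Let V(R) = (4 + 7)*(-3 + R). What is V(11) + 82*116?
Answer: 9600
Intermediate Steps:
V(R) = -33 + 11*R (V(R) = 11*(-3 + R) = -33 + 11*R)
V(11) + 82*116 = (-33 + 11*11) + 82*116 = (-33 + 121) + 9512 = 88 + 9512 = 9600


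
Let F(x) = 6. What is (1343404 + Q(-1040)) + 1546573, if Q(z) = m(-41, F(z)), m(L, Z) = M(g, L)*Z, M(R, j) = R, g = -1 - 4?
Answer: 2889947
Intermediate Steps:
g = -5
m(L, Z) = -5*Z
Q(z) = -30 (Q(z) = -5*6 = -30)
(1343404 + Q(-1040)) + 1546573 = (1343404 - 30) + 1546573 = 1343374 + 1546573 = 2889947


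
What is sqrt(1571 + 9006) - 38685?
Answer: -38685 + sqrt(10577) ≈ -38582.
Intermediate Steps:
sqrt(1571 + 9006) - 38685 = sqrt(10577) - 38685 = -38685 + sqrt(10577)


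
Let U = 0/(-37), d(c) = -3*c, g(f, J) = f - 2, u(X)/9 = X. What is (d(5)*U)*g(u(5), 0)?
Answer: 0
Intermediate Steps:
u(X) = 9*X
g(f, J) = -2 + f
U = 0 (U = 0*(-1/37) = 0)
(d(5)*U)*g(u(5), 0) = (-3*5*0)*(-2 + 9*5) = (-15*0)*(-2 + 45) = 0*43 = 0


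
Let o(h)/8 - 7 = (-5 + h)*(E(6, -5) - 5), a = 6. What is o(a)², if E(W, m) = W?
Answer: 4096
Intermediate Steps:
o(h) = 16 + 8*h (o(h) = 56 + 8*((-5 + h)*(6 - 5)) = 56 + 8*((-5 + h)*1) = 56 + 8*(-5 + h) = 56 + (-40 + 8*h) = 16 + 8*h)
o(a)² = (16 + 8*6)² = (16 + 48)² = 64² = 4096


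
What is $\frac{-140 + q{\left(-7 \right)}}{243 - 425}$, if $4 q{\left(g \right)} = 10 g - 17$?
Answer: $\frac{647}{728} \approx 0.88874$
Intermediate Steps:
$q{\left(g \right)} = - \frac{17}{4} + \frac{5 g}{2}$ ($q{\left(g \right)} = \frac{10 g - 17}{4} = \frac{-17 + 10 g}{4} = - \frac{17}{4} + \frac{5 g}{2}$)
$\frac{-140 + q{\left(-7 \right)}}{243 - 425} = \frac{-140 + \left(- \frac{17}{4} + \frac{5}{2} \left(-7\right)\right)}{243 - 425} = \frac{-140 - \frac{87}{4}}{-182} = \left(-140 - \frac{87}{4}\right) \left(- \frac{1}{182}\right) = \left(- \frac{647}{4}\right) \left(- \frac{1}{182}\right) = \frac{647}{728}$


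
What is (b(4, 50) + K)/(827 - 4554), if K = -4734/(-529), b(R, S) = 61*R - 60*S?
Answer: 1453190/1971583 ≈ 0.73707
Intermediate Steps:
b(R, S) = -60*S + 61*R
K = 4734/529 (K = -4734*(-1/529) = 4734/529 ≈ 8.9490)
(b(4, 50) + K)/(827 - 4554) = ((-60*50 + 61*4) + 4734/529)/(827 - 4554) = ((-3000 + 244) + 4734/529)/(-3727) = (-2756 + 4734/529)*(-1/3727) = -1453190/529*(-1/3727) = 1453190/1971583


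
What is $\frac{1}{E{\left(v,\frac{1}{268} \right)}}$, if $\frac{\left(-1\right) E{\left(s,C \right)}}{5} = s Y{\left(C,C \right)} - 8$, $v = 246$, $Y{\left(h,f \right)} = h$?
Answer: $\frac{134}{4745} \approx 0.02824$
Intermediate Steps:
$E{\left(s,C \right)} = 40 - 5 C s$ ($E{\left(s,C \right)} = - 5 \left(s C - 8\right) = - 5 \left(C s - 8\right) = - 5 \left(-8 + C s\right) = 40 - 5 C s$)
$\frac{1}{E{\left(v,\frac{1}{268} \right)}} = \frac{1}{40 - 5 \cdot \frac{1}{268} \cdot 246} = \frac{1}{40 - \frac{5}{268} \cdot 246} = \frac{1}{40 - \frac{615}{134}} = \frac{1}{\frac{4745}{134}} = \frac{134}{4745}$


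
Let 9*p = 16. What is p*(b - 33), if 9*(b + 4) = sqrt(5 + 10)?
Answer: -592/9 + 16*sqrt(15)/81 ≈ -65.013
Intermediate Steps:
b = -4 + sqrt(15)/9 (b = -4 + sqrt(5 + 10)/9 = -4 + sqrt(15)/9 ≈ -3.5697)
p = 16/9 (p = (1/9)*16 = 16/9 ≈ 1.7778)
p*(b - 33) = 16*((-4 + sqrt(15)/9) - 33)/9 = 16*(-37 + sqrt(15)/9)/9 = -592/9 + 16*sqrt(15)/81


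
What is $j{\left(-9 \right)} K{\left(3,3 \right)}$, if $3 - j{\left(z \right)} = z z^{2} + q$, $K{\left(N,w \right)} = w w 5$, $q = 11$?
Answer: $32445$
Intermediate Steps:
$K{\left(N,w \right)} = 5 w^{2}$ ($K{\left(N,w \right)} = w^{2} \cdot 5 = 5 w^{2}$)
$j{\left(z \right)} = -8 - z^{3}$ ($j{\left(z \right)} = 3 - \left(z z^{2} + 11\right) = 3 - \left(z^{3} + 11\right) = 3 - \left(11 + z^{3}\right) = -8 - z^{3}$)
$j{\left(-9 \right)} K{\left(3,3 \right)} = \left(-8 - \left(-9\right)^{3}\right) 5 \cdot 3^{2} = \left(-8 - -729\right) 5 \cdot 9 = \left(-8 + 729\right) 45 = 721 \cdot 45 = 32445$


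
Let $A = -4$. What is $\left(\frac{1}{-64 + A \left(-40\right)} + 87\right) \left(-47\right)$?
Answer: $- \frac{392591}{96} \approx -4089.5$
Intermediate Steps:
$\left(\frac{1}{-64 + A \left(-40\right)} + 87\right) \left(-47\right) = \left(\frac{1}{-64 - -160} + 87\right) \left(-47\right) = \left(\frac{1}{-64 + 160} + 87\right) \left(-47\right) = \left(\frac{1}{96} + 87\right) \left(-47\right) = \frac{8353}{96} \left(-47\right) = - \frac{392591}{96}$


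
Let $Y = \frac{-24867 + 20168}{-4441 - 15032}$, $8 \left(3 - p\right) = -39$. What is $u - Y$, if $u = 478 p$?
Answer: $\frac{293186165}{77892} \approx 3764.0$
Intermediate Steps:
$p = \frac{63}{8}$ ($p = 3 - - \frac{39}{8} = 3 + \frac{39}{8} = \frac{63}{8} \approx 7.875$)
$u = \frac{15057}{4}$ ($u = 478 \cdot \frac{63}{8} = \frac{15057}{4} \approx 3764.3$)
$Y = \frac{4699}{19473}$ ($Y = - \frac{4699}{-19473} = \left(-4699\right) \left(- \frac{1}{19473}\right) = \frac{4699}{19473} \approx 0.24131$)
$u - Y = \frac{15057}{4} - \frac{4699}{19473} = \frac{293186165}{77892}$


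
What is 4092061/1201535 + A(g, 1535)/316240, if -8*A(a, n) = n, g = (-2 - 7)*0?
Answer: 35087263081/10304364160 ≈ 3.4051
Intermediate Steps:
g = 0 (g = -9*0 = 0)
A(a, n) = -n/8
4092061/1201535 + A(g, 1535)/316240 = 4092061/1201535 - ⅛*1535/316240 = 4092061*(1/1201535) - 1535/8*1/316240 = 4092061/1201535 - 307/505984 = 35087263081/10304364160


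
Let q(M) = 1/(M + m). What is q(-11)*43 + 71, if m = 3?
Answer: 525/8 ≈ 65.625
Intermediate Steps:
q(M) = 1/(3 + M) (q(M) = 1/(M + 3) = 1/(3 + M))
q(-11)*43 + 71 = 43/(3 - 11) + 71 = 43/(-8) + 71 = -1/8*43 + 71 = -43/8 + 71 = 525/8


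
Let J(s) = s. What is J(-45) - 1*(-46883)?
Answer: 46838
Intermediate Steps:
J(-45) - 1*(-46883) = -45 - 1*(-46883) = -45 + 46883 = 46838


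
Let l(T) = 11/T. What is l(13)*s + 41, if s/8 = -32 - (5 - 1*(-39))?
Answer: -6155/13 ≈ -473.46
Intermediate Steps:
s = -608 (s = 8*(-32 - (5 - 1*(-39))) = 8*(-32 - (5 + 39)) = 8*(-32 - 1*44) = 8*(-32 - 44) = 8*(-76) = -608)
l(13)*s + 41 = (11/13)*(-608) + 41 = -6688/13 + 41 = -6155/13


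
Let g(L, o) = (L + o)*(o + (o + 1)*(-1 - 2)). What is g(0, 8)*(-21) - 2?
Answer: 3190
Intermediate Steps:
g(L, o) = (-3 - 2*o)*(L + o) (g(L, o) = (L + o)*(o + (1 + o)*(-3)) = (L + o)*(o + (-3 - 3*o)) = (L + o)*(-3 - 2*o) = (-3 - 2*o)*(L + o))
g(0, 8)*(-21) - 2 = (-3*0 - 3*8 - 2*8² - 2*0*8)*(-21) - 2 = (0 - 24 - 2*64 + 0)*(-21) - 2 = (0 - 24 - 128 + 0)*(-21) - 2 = -152*(-21) - 2 = 3192 - 2 = 3190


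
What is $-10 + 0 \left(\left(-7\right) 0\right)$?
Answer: $-10$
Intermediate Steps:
$-10 + 0 \left(\left(-7\right) 0\right) = -10 + 0 \cdot 0 = -10 + 0 = -10$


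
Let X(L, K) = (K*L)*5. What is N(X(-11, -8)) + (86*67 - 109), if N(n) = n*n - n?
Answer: 198813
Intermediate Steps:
X(L, K) = 5*K*L
N(n) = n² - n
N(X(-11, -8)) + (86*67 - 109) = (5*(-8)*(-11))*(-1 + 5*(-8)*(-11)) + (86*67 - 109) = 440*(-1 + 440) + (5762 - 109) = 440*439 + 5653 = 193160 + 5653 = 198813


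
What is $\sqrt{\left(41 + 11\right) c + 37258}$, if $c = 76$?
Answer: $\sqrt{41210} \approx 203.0$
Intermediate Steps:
$\sqrt{\left(41 + 11\right) c + 37258} = \sqrt{\left(41 + 11\right) 76 + 37258} = \sqrt{52 \cdot 76 + 37258} = \sqrt{3952 + 37258} = \sqrt{41210}$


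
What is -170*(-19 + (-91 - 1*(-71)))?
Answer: 6630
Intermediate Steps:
-170*(-19 + (-91 - 1*(-71))) = -170*(-19 + (-91 + 71)) = -170*(-19 - 20) = -170*(-39) = 6630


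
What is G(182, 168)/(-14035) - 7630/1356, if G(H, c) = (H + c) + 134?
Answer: -53871677/9515730 ≈ -5.6613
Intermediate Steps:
G(H, c) = 134 + H + c
G(182, 168)/(-14035) - 7630/1356 = (134 + 182 + 168)/(-14035) - 7630/1356 = 484*(-1/14035) - 7630*1/1356 = -484/14035 - 3815/678 = -53871677/9515730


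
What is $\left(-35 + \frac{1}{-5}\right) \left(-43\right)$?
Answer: $\frac{7568}{5} \approx 1513.6$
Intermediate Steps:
$\left(-35 + \frac{1}{-5}\right) \left(-43\right) = \left(-35 - \frac{1}{5}\right) \left(-43\right) = \left(- \frac{176}{5}\right) \left(-43\right) = \frac{7568}{5}$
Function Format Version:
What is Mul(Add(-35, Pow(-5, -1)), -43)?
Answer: Rational(7568, 5) ≈ 1513.6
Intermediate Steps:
Mul(Add(-35, Pow(-5, -1)), -43) = Mul(Add(-35, Rational(-1, 5)), -43) = Mul(Rational(-176, 5), -43) = Rational(7568, 5)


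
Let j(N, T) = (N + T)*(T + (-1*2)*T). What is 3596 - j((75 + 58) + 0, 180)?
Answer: 59936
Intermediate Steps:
j(N, T) = -T*(N + T) (j(N, T) = (N + T)*(T - 2*T) = (N + T)*(-T) = -T*(N + T))
3596 - j((75 + 58) + 0, 180) = 3596 - (-1)*180*(((75 + 58) + 0) + 180) = 3596 - (-1)*180*((133 + 0) + 180) = 3596 - (-1)*180*(133 + 180) = 3596 - (-1)*180*313 = 3596 - 1*(-56340) = 3596 + 56340 = 59936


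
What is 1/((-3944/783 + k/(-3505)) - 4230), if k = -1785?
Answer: -18927/80146907 ≈ -0.00023615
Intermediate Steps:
1/((-3944/783 + k/(-3505)) - 4230) = 1/((-3944/783 - 1785/(-3505)) - 4230) = 1/((-3944*1/783 - 1785*(-1/3505)) - 4230) = 1/((-136/27 + 357/701) - 4230) = 1/(-85697/18927 - 4230) = 1/(-80146907/18927) = -18927/80146907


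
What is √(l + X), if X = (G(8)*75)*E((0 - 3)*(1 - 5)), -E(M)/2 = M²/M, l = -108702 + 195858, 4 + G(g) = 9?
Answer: 6*√2171 ≈ 279.56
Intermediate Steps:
G(g) = 5 (G(g) = -4 + 9 = 5)
l = 87156
E(M) = -2*M (E(M) = -2*M²/M = -2*M)
X = -9000 (X = (5*75)*(-2*(0 - 3)*(1 - 5)) = 375*(-(-6)*(-4)) = 375*(-2*12) = 375*(-24) = -9000)
√(l + X) = √(87156 - 9000) = √78156 = 6*√2171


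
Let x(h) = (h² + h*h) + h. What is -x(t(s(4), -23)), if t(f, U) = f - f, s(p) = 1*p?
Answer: 0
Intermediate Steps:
s(p) = p
t(f, U) = 0
x(h) = h + 2*h² (x(h) = (h² + h²) + h = 2*h² + h = h + 2*h²)
-x(t(s(4), -23)) = -0*(1 + 2*0) = -0*(1 + 0) = -0 = -1*0 = 0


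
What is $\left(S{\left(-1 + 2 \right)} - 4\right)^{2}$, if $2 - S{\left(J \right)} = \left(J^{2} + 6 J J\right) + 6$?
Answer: $225$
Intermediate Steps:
$S{\left(J \right)} = -4 - 7 J^{2}$ ($S{\left(J \right)} = 2 - \left(\left(J^{2} + 6 J J\right) + 6\right) = 2 - \left(\left(J^{2} + 6 J^{2}\right) + 6\right) = 2 - \left(7 J^{2} + 6\right) = 2 - \left(6 + 7 J^{2}\right) = -4 - 7 J^{2}$)
$\left(S{\left(-1 + 2 \right)} - 4\right)^{2} = \left(\left(-4 - 7 \left(-1 + 2\right)^{2}\right) - 4\right)^{2} = \left(\left(-4 - 7 \cdot 1^{2}\right) - 4\right)^{2} = \left(\left(-4 - 7\right) - 4\right)^{2} = \left(-11 - 4\right)^{2} = \left(-15\right)^{2} = 225$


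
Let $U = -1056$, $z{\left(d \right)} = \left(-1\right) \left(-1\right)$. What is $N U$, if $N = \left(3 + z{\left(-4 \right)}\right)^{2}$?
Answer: $-16896$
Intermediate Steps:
$z{\left(d \right)} = 1$
$N = 16$ ($N = \left(3 + 1\right)^{2} = 4^{2} = 16$)
$N U = 16 \left(-1056\right) = -16896$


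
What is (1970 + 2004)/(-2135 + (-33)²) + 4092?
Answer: 2138129/523 ≈ 4088.2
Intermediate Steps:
(1970 + 2004)/(-2135 + (-33)²) + 4092 = 3974/(-2135 + 1089) + 4092 = 3974/(-1046) + 4092 = 3974*(-1/1046) + 4092 = -1987/523 + 4092 = 2138129/523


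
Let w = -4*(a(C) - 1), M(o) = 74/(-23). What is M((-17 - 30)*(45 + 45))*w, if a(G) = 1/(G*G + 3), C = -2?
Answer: -1776/161 ≈ -11.031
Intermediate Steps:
M(o) = -74/23 (M(o) = 74*(-1/23) = -74/23)
a(G) = 1/(3 + G**2) (a(G) = 1/(G**2 + 3) = 1/(3 + G**2))
w = 24/7 (w = -4*(1/(3 + (-2)**2) - 1) = -4*(1/(3 + 4) - 1) = -4*(1/7 - 1) = -4*(-6/7) = 24/7 ≈ 3.4286)
M((-17 - 30)*(45 + 45))*w = -74/23*24/7 = -1776/161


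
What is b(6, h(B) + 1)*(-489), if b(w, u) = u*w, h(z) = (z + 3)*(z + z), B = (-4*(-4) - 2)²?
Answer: -228878406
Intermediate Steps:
B = 196 (B = (16 - 2)² = 14² = 196)
h(z) = 2*z*(3 + z) (h(z) = (3 + z)*(2*z) = 2*z*(3 + z))
b(6, h(B) + 1)*(-489) = ((2*196*(3 + 196) + 1)*6)*(-489) = ((2*196*199 + 1)*6)*(-489) = ((78008 + 1)*6)*(-489) = (78009*6)*(-489) = 468054*(-489) = -228878406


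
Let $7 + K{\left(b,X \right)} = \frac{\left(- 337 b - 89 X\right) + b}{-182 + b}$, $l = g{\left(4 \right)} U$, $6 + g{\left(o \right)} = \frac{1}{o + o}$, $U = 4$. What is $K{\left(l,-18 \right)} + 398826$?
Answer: $\frac{54631871}{137} \approx 3.9877 \cdot 10^{5}$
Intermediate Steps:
$g{\left(o \right)} = -6 + \frac{1}{2 o}$ ($g{\left(o \right)} = -6 + \frac{1}{o + o} = -6 + \frac{1}{2 o}$)
$l = - \frac{47}{2}$ ($l = \left(-6 + \frac{1}{2 \cdot 4}\right) 4 = \left(-6 + \frac{1}{2} \cdot \frac{1}{4}\right) 4 = \left(-6 + \frac{1}{8}\right) 4 = \left(- \frac{47}{8}\right) 4 = - \frac{47}{2} \approx -23.5$)
$K{\left(b,X \right)} = -7 + \frac{- 336 b - 89 X}{-182 + b}$ ($K{\left(b,X \right)} = -7 + \frac{\left(- 337 b - 89 X\right) + b}{-182 + b} = -7 + \frac{- 336 b - 89 X}{-182 + b}$)
$K{\left(l,-18 \right)} + 398826 = \frac{1274 - - \frac{16121}{2} - -1602}{-182 - \frac{47}{2}} + 398826 = \frac{1274 + \frac{16121}{2} + 1602}{- \frac{411}{2}} + 398826 = \left(- \frac{2}{411}\right) \frac{21873}{2} + 398826 = - \frac{7291}{137} + 398826 = \frac{54631871}{137}$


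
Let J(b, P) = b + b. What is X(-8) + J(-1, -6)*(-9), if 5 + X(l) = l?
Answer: 5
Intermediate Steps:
J(b, P) = 2*b
X(l) = -5 + l
X(-8) + J(-1, -6)*(-9) = (-5 - 8) + (2*(-1))*(-9) = -13 - 2*(-9) = -13 + 18 = 5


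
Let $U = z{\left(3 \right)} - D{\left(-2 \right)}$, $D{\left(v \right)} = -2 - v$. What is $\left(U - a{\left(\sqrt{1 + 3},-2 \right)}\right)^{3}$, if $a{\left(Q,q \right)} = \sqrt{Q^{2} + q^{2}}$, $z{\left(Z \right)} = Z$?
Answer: $99 - 70 \sqrt{2} \approx 0.0050506$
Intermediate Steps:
$U = 3$ ($U = 3 - \left(-2 - -2\right) = 3 - \left(-2 + 2\right) = 3 - 0 = 3 + 0 = 3$)
$\left(U - a{\left(\sqrt{1 + 3},-2 \right)}\right)^{3} = \left(3 - \sqrt{\left(\sqrt{1 + 3}\right)^{2} + \left(-2\right)^{2}}\right)^{3} = \left(3 - \sqrt{\left(\sqrt{4}\right)^{2} + 4}\right)^{3} = \left(3 - \sqrt{2^{2} + 4}\right)^{3} = \left(3 - \sqrt{4 + 4}\right)^{3} = \left(3 - \sqrt{8}\right)^{3} = \left(3 - 2 \sqrt{2}\right)^{3}$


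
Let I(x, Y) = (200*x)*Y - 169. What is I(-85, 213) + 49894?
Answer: -3571275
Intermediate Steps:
I(x, Y) = -169 + 200*Y*x (I(x, Y) = 200*Y*x - 169 = -169 + 200*Y*x)
I(-85, 213) + 49894 = (-169 + 200*213*(-85)) + 49894 = (-169 - 3621000) + 49894 = -3621169 + 49894 = -3571275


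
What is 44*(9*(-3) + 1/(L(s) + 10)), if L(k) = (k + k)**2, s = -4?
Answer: -43934/37 ≈ -1187.4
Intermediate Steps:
L(k) = 4*k**2 (L(k) = (2*k)**2 = 4*k**2)
44*(9*(-3) + 1/(L(s) + 10)) = 44*(9*(-3) + 1/(4*(-4)**2 + 10)) = 44*(-27 + 1/(4*16 + 10)) = 44*(-27 + 1/(64 + 10)) = 44*(-27 + 1/74) = 44*(-1997/74) = -43934/37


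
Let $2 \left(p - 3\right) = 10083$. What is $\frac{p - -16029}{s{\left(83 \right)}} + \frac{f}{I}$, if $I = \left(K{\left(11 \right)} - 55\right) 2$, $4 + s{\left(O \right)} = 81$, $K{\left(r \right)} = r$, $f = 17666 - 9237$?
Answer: $\frac{15655}{88} \approx 177.9$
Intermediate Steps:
$p = \frac{10089}{2}$ ($p = 3 + \frac{1}{2} \cdot 10083 = 3 + \frac{10083}{2} = \frac{10089}{2} \approx 5044.5$)
$f = 8429$ ($f = 17666 - 9237 = 8429$)
$s{\left(O \right)} = 77$ ($s{\left(O \right)} = -4 + 81 = 77$)
$I = -88$ ($I = \left(11 - 55\right) 2 = \left(-44\right) 2 = -88$)
$\frac{p - -16029}{s{\left(83 \right)}} + \frac{f}{I} = \frac{\frac{10089}{2} - -16029}{77} + \frac{8429}{-88} = \left(\frac{10089}{2} + 16029\right) \frac{1}{77} + 8429 \left(- \frac{1}{88}\right) = \frac{42147}{2} \cdot \frac{1}{77} - \frac{8429}{88} = \frac{6021}{22} - \frac{8429}{88} = \frac{15655}{88}$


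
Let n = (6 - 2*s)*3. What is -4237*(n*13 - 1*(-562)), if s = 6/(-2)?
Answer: -4364110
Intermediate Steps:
s = -3 (s = 6*(-1/2) = -3)
n = 36 (n = (6 - 2*(-3))*3 = (6 + 6)*3 = 12*3 = 36)
-4237*(n*13 - 1*(-562)) = -4237*(36*13 - 1*(-562)) = -4237*(468 + 562) = -4237*1030 = -4364110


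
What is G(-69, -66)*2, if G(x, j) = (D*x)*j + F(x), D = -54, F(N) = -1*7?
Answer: -491846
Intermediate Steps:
F(N) = -7
G(x, j) = -7 - 54*j*x (G(x, j) = (-54*x)*j - 7 = -54*j*x - 7 = -7 - 54*j*x)
G(-69, -66)*2 = (-7 - 54*(-66)*(-69))*2 = (-7 - 245916)*2 = -245923*2 = -491846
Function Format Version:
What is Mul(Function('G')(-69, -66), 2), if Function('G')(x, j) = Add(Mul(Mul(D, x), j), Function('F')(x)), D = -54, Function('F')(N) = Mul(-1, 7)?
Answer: -491846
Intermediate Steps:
Function('F')(N) = -7
Function('G')(x, j) = Add(-7, Mul(-54, j, x)) (Function('G')(x, j) = Add(Mul(Mul(-54, x), j), -7) = Add(Mul(-54, j, x), -7) = Add(-7, Mul(-54, j, x)))
Mul(Function('G')(-69, -66), 2) = Mul(Add(-7, Mul(-54, -66, -69)), 2) = Mul(Add(-7, -245916), 2) = Mul(-245923, 2) = -491846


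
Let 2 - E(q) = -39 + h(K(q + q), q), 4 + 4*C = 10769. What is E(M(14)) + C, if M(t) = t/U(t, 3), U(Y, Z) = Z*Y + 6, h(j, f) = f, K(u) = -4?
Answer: 65567/24 ≈ 2732.0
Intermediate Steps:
C = 10765/4 (C = -1 + (¼)*10769 = -1 + 10769/4 = 10765/4 ≈ 2691.3)
U(Y, Z) = 6 + Y*Z (U(Y, Z) = Y*Z + 6 = 6 + Y*Z)
M(t) = t/(6 + 3*t) (M(t) = t/(6 + t*3) = t/(6 + 3*t))
E(q) = 41 - q (E(q) = 2 - (-39 + q) = 2 + (39 - q) = 41 - q)
E(M(14)) + C = (41 - 14/(3*(2 + 14))) + 10765/4 = (41 - 14/(3*16)) + 10765/4 = (41 - 1*7/24) + 10765/4 = (41 - 7/24) + 10765/4 = 977/24 + 10765/4 = 65567/24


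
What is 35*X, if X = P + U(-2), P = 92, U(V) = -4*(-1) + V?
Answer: 3290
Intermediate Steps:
U(V) = 4 + V
X = 94 (X = 92 + (4 - 2) = 92 + 2 = 94)
35*X = 35*94 = 3290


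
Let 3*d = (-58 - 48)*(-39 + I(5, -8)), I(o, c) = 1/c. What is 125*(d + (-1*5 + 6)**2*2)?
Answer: 2076625/12 ≈ 1.7305e+5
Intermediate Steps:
d = 16589/12 (d = ((-58 - 48)*(-39 + 1/(-8)))/3 = (-106*(-39 - 1/8))/3 = (-106*(-313/8))/3 = (1/3)*(16589/4) = 16589/12 ≈ 1382.4)
125*(d + (-1*5 + 6)**2*2) = 125*(16589/12 + (-1*5 + 6)**2*2) = 125*(16589/12 + (-5 + 6)**2*2) = 125*(16589/12 + 1**2*2) = 125*(16589/12 + 1*2) = 125*(16589/12 + 2) = 125*(16613/12) = 2076625/12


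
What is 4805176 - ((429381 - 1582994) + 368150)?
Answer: 5590639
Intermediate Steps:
4805176 - ((429381 - 1582994) + 368150) = 4805176 - (-1153613 + 368150) = 4805176 - 1*(-785463) = 4805176 + 785463 = 5590639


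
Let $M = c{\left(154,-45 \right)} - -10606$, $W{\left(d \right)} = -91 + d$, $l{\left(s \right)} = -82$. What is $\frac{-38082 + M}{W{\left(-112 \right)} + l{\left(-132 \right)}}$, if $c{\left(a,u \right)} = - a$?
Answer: $\frac{1842}{19} \approx 96.947$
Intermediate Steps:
$M = 10452$ ($M = \left(-1\right) 154 - -10606 = -154 + 10606 = 10452$)
$\frac{-38082 + M}{W{\left(-112 \right)} + l{\left(-132 \right)}} = \frac{-38082 + 10452}{\left(-91 - 112\right) - 82} = - \frac{27630}{-203 - 82} = - \frac{27630}{-285} = \left(-27630\right) \left(- \frac{1}{285}\right) = \frac{1842}{19}$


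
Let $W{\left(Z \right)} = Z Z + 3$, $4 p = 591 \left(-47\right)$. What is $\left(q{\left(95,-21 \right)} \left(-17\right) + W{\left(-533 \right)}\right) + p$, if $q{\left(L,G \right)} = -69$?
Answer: $\frac{1113283}{4} \approx 2.7832 \cdot 10^{5}$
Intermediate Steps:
$p = - \frac{27777}{4}$ ($p = \frac{591 \left(-47\right)}{4} = \frac{1}{4} \left(-27777\right) = - \frac{27777}{4} \approx -6944.3$)
$W{\left(Z \right)} = 3 + Z^{2}$ ($W{\left(Z \right)} = Z^{2} + 3 = 3 + Z^{2}$)
$\left(q{\left(95,-21 \right)} \left(-17\right) + W{\left(-533 \right)}\right) + p = \left(\left(-69\right) \left(-17\right) + \left(3 + \left(-533\right)^{2}\right)\right) - \frac{27777}{4} = \left(1173 + \left(3 + 284089\right)\right) - \frac{27777}{4} = \left(1173 + 284092\right) - \frac{27777}{4} = 285265 - \frac{27777}{4} = \frac{1113283}{4}$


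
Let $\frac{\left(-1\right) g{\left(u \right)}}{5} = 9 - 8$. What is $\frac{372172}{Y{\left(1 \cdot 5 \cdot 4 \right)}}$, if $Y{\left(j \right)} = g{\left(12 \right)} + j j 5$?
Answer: $\frac{19588}{105} \approx 186.55$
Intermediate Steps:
$g{\left(u \right)} = -5$ ($g{\left(u \right)} = - 5 \left(9 - 8\right) = \left(-5\right) 1 = -5$)
$Y{\left(j \right)} = -5 + 5 j^{2}$ ($Y{\left(j \right)} = -5 + j j 5 = -5 + j^{2} \cdot 5 = -5 + 5 j^{2}$)
$\frac{372172}{Y{\left(1 \cdot 5 \cdot 4 \right)}} = \frac{372172}{-5 + 5 \left(1 \cdot 5 \cdot 4\right)^{2}} = \frac{372172}{-5 + 5 \left(5 \cdot 4\right)^{2}} = \frac{372172}{-5 + 5 \cdot 20^{2}} = \frac{372172}{-5 + 5 \cdot 400} = \frac{372172}{-5 + 2000} = \frac{372172}{1995} = 372172 \cdot \frac{1}{1995} = \frac{19588}{105}$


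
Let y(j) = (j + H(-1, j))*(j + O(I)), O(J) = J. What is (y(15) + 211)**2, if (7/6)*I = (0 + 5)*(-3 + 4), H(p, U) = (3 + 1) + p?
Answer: 15264649/49 ≈ 3.1152e+5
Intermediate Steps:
H(p, U) = 4 + p
I = 30/7 (I = 6*((0 + 5)*(-3 + 4))/7 = 6*(5*1)/7 = (6/7)*5 = 30/7 ≈ 4.2857)
y(j) = (3 + j)*(30/7 + j) (y(j) = (j + (4 - 1))*(j + 30/7) = (j + 3)*(30/7 + j) = (3 + j)*(30/7 + j))
(y(15) + 211)**2 = ((90/7 + 15**2 + (51/7)*15) + 211)**2 = ((90/7 + 225 + 765/7) + 211)**2 = (2430/7 + 211)**2 = (3907/7)**2 = 15264649/49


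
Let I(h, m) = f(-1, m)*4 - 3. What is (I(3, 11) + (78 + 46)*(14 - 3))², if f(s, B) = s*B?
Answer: 1734489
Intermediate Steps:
f(s, B) = B*s
I(h, m) = -3 - 4*m (I(h, m) = (m*(-1))*4 - 3 = -m*4 - 3 = -4*m - 3 = -3 - 4*m)
(I(3, 11) + (78 + 46)*(14 - 3))² = ((-3 - 4*11) + (78 + 46)*(14 - 3))² = ((-3 - 44) + 124*11)² = (-47 + 1364)² = 1317² = 1734489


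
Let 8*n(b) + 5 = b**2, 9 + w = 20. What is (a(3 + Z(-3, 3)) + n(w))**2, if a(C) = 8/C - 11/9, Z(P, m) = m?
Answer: 69169/324 ≈ 213.48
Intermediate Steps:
w = 11 (w = -9 + 20 = 11)
a(C) = -11/9 + 8/C (a(C) = 8/C - 11*1/9 = 8/C - 11/9 = -11/9 + 8/C)
n(b) = -5/8 + b**2/8
(a(3 + Z(-3, 3)) + n(w))**2 = ((-11/9 + 8/(3 + 3)) + (-5/8 + (1/8)*11**2))**2 = ((-11/9 + 8/6) + (-5/8 + (1/8)*121))**2 = ((-11/9 + 8*(1/6)) + (-5/8 + 121/8))**2 = ((-11/9 + 4/3) + 29/2)**2 = (1/9 + 29/2)**2 = (263/18)**2 = 69169/324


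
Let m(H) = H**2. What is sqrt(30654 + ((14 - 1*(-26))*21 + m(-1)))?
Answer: sqrt(31495) ≈ 177.47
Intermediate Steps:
sqrt(30654 + ((14 - 1*(-26))*21 + m(-1))) = sqrt(30654 + ((14 - 1*(-26))*21 + (-1)**2)) = sqrt(30654 + ((14 + 26)*21 + 1)) = sqrt(30654 + (40*21 + 1)) = sqrt(30654 + (840 + 1)) = sqrt(30654 + 841) = sqrt(31495)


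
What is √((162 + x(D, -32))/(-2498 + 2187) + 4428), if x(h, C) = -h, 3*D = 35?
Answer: √3854104509/933 ≈ 66.540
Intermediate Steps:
D = 35/3 (D = (⅓)*35 = 35/3 ≈ 11.667)
√((162 + x(D, -32))/(-2498 + 2187) + 4428) = √((162 - 1*35/3)/(-2498 + 2187) + 4428) = √((162 - 35/3)/(-311) + 4428) = √((451/3)*(-1/311) + 4428) = √(-451/933 + 4428) = √(4130873/933) = √3854104509/933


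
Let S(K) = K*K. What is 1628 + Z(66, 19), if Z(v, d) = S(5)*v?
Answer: 3278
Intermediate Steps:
S(K) = K²
Z(v, d) = 25*v (Z(v, d) = 5²*v = 25*v)
1628 + Z(66, 19) = 1628 + 25*66 = 1628 + 1650 = 3278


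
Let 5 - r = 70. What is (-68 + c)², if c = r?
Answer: 17689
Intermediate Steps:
r = -65 (r = 5 - 1*70 = 5 - 70 = -65)
c = -65
(-68 + c)² = (-68 - 65)² = (-133)² = 17689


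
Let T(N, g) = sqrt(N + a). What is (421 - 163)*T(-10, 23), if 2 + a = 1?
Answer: 258*I*sqrt(11) ≈ 855.69*I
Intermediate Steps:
a = -1 (a = -2 + 1 = -1)
T(N, g) = sqrt(-1 + N) (T(N, g) = sqrt(N - 1) = sqrt(-1 + N))
(421 - 163)*T(-10, 23) = (421 - 163)*sqrt(-1 - 10) = 258*sqrt(-11) = 258*(I*sqrt(11)) = 258*I*sqrt(11)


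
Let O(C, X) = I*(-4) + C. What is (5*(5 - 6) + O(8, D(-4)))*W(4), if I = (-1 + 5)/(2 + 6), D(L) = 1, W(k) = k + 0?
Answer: 4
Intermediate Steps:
W(k) = k
I = ½ (I = 4/8 = 4*(⅛) = ½ ≈ 0.50000)
O(C, X) = -2 + C (O(C, X) = (½)*(-4) + C = -2 + C)
(5*(5 - 6) + O(8, D(-4)))*W(4) = (5*(5 - 6) + (-2 + 8))*4 = (5*(-1) + 6)*4 = (-5 + 6)*4 = 1*4 = 4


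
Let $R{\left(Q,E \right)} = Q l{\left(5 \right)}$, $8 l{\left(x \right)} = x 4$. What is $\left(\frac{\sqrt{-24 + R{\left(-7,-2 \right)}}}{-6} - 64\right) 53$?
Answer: $-3392 - \frac{53 i \sqrt{166}}{12} \approx -3392.0 - 56.905 i$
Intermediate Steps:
$l{\left(x \right)} = \frac{x}{2}$ ($l{\left(x \right)} = \frac{x 4}{8} = \frac{4 x}{8} = \frac{x}{2}$)
$R{\left(Q,E \right)} = \frac{5 Q}{2}$ ($R{\left(Q,E \right)} = Q \frac{1}{2} \cdot 5 = Q \frac{5}{2} = \frac{5 Q}{2}$)
$\left(\frac{\sqrt{-24 + R{\left(-7,-2 \right)}}}{-6} - 64\right) 53 = \left(\frac{\sqrt{-24 + \frac{5}{2} \left(-7\right)}}{-6} - 64\right) 53 = \left(\sqrt{-24 - \frac{35}{2}} \left(- \frac{1}{6}\right) - 64\right) 53 = \left(\sqrt{- \frac{83}{2}} \left(- \frac{1}{6}\right) - 64\right) 53 = \left(\frac{i \sqrt{166}}{2} \left(- \frac{1}{6}\right) - 64\right) 53 = \left(- \frac{i \sqrt{166}}{12} - 64\right) 53 = \left(-64 - \frac{i \sqrt{166}}{12}\right) 53 = -3392 - \frac{53 i \sqrt{166}}{12}$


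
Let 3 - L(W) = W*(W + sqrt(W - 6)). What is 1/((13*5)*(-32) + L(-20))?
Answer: -2477/6145929 - 20*I*sqrt(26)/6145929 ≈ -0.00040303 - 1.6593e-5*I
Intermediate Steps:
L(W) = 3 - W*(W + sqrt(-6 + W)) (L(W) = 3 - W*(W + sqrt(W - 6)) = 3 - W*(W + sqrt(-6 + W)))
1/((13*5)*(-32) + L(-20)) = 1/((13*5)*(-32) + (3 - 1*(-20)**2 - 1*(-20)*sqrt(-6 - 20))) = 1/(65*(-32) + (3 - 1*400 - 1*(-20)*sqrt(-26))) = 1/(-2080 + (3 - 400 - 1*(-20)*I*sqrt(26))) = 1/(-2080 + (3 - 400 + 20*I*sqrt(26))) = 1/(-2080 + (-397 + 20*I*sqrt(26))) = 1/(-2477 + 20*I*sqrt(26))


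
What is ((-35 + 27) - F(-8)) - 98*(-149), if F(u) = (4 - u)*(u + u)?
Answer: 14786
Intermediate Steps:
F(u) = 2*u*(4 - u) (F(u) = (4 - u)*(2*u) = 2*u*(4 - u))
((-35 + 27) - F(-8)) - 98*(-149) = ((-35 + 27) - 2*(-8)*(4 - 1*(-8))) - 98*(-149) = (-8 - 2*(-8)*(4 + 8)) + 14602 = (-8 - 2*(-8)*12) + 14602 = (-8 - 1*(-192)) + 14602 = (-8 + 192) + 14602 = 184 + 14602 = 14786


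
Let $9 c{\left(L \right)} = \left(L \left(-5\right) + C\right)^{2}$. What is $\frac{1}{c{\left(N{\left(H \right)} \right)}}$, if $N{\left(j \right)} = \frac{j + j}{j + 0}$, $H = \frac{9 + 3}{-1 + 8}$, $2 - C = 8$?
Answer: $\frac{9}{256} \approx 0.035156$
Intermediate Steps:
$C = -6$ ($C = 2 - 8 = -6$)
$H = \frac{12}{7} \approx 1.7143$
$N{\left(j \right)} = 2$ ($N{\left(j \right)} = \frac{2 j}{j} = 2$)
$c{\left(L \right)} = \frac{\left(-6 - 5 L\right)^{2}}{9}$ ($c{\left(L \right)} = \frac{\left(L \left(-5\right) - 6\right)^{2}}{9} = \frac{\left(- 5 L - 6\right)^{2}}{9} = \frac{\left(-6 - 5 L\right)^{2}}{9}$)
$\frac{1}{c{\left(N{\left(H \right)} \right)}} = \frac{1}{\frac{1}{9} \left(6 + 5 \cdot 2\right)^{2}} = \frac{1}{\frac{1}{9} \left(6 + 10\right)^{2}} = \frac{1}{\frac{1}{9} \cdot 16^{2}} = \frac{1}{\frac{1}{9} \cdot 256} = \frac{1}{\frac{256}{9}} = \frac{9}{256}$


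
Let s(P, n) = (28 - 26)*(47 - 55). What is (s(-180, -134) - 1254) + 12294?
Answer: 11024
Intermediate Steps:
s(P, n) = -16 (s(P, n) = 2*(-8) = -16)
(s(-180, -134) - 1254) + 12294 = (-16 - 1254) + 12294 = -1270 + 12294 = 11024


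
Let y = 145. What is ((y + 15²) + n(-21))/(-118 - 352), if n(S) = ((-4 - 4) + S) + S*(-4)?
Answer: -85/94 ≈ -0.90425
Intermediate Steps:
n(S) = -8 - 3*S (n(S) = (-8 + S) - 4*S = -8 - 3*S)
((y + 15²) + n(-21))/(-118 - 352) = ((145 + 15²) + (-8 - 3*(-21)))/(-118 - 352) = ((145 + 225) + (-8 + 63))/(-470) = (370 + 55)*(-1/470) = 425*(-1/470) = -85/94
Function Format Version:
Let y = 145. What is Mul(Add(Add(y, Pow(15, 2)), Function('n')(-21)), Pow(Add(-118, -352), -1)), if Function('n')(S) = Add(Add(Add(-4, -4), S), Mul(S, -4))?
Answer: Rational(-85, 94) ≈ -0.90425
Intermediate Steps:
Function('n')(S) = Add(-8, Mul(-3, S)) (Function('n')(S) = Add(Add(-8, S), Mul(-4, S)) = Add(-8, Mul(-3, S)))
Mul(Add(Add(y, Pow(15, 2)), Function('n')(-21)), Pow(Add(-118, -352), -1)) = Mul(Add(Add(145, Pow(15, 2)), Add(-8, Mul(-3, -21))), Pow(Add(-118, -352), -1)) = Mul(Add(Add(145, 225), Add(-8, 63)), Pow(-470, -1)) = Mul(Add(370, 55), Rational(-1, 470)) = Mul(425, Rational(-1, 470)) = Rational(-85, 94)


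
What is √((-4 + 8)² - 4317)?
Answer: I*√4301 ≈ 65.582*I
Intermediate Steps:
√((-4 + 8)² - 4317) = √(4² - 4317) = √(16 - 4317) = √(-4301) = I*√4301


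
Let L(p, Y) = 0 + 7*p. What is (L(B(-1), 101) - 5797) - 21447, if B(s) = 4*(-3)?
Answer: -27328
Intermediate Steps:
B(s) = -12
L(p, Y) = 7*p
(L(B(-1), 101) - 5797) - 21447 = (7*(-12) - 5797) - 21447 = (-84 - 5797) - 21447 = -5881 - 21447 = -27328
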